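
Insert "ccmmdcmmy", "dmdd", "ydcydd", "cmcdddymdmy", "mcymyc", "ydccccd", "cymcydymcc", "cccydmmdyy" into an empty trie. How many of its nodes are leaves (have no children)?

8

A leaf is a node with no children — equivalently, the end of a word that is not a proper prefix of any other stored word.
Those words: "cccydmmdyy", "ccmmdcmmy", "cmcdddymdmy", "cymcydymcc", "dmdd", "mcymyc", "ydccccd", "ydcydd"
Leaf count: 8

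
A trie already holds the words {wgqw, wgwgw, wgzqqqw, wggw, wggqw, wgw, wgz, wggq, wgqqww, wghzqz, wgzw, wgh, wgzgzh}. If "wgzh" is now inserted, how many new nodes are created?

1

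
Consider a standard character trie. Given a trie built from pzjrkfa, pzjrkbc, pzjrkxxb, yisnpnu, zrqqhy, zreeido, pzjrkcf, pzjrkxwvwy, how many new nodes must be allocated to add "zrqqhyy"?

1

Walking "zrqqhyy" from the root, the first 6 characters ("zrqqhy") follow existing edges; "y" is the first miss.
Each of the 1 remaining characters creates one node.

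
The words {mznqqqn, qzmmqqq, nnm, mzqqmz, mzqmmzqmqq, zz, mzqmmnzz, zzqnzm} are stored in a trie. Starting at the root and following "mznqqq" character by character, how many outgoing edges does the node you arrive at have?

Follow the path "mznqqq" to its node, then look at its outgoing edges.
Characters that immediately follow "mznqqq" among the stored strings: {n}.
That node has 1 child edge.

1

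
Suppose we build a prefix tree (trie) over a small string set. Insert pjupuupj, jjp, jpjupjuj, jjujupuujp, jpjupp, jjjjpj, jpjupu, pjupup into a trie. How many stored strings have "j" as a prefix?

6

Traverse to the node for "j", then collect every word in that subtree.
Matches: "jjjjpj", "jjp", "jjujupuujp", "jpjupjuj", "jpjupp", "jpjupu"
Count: 6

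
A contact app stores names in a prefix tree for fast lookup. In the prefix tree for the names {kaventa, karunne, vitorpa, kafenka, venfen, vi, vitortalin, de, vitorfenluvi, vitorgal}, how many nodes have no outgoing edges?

A leaf is a node with no children — equivalently, the end of a word that is not a proper prefix of any other stored word.
Those words: "de", "kafenka", "karunne", "kaventa", "venfen", "vitorfenluvi", "vitorgal", "vitorpa", "vitortalin"
Leaf count: 9

9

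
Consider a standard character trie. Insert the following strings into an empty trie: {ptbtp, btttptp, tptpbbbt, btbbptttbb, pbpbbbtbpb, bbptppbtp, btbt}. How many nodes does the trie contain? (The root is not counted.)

46

Insert word by word; a character creates a node only if that edge doesn't already exist:
  "ptbtp" → 5 new (p, t, b, t, p)
  "btttptp" → 7 new (b, t, t, t, p, t, p)
  "tptpbbbt" → 8 new (t, p, t, p, b, b, b, t)
  "btbbptttbb" → prefix "bt" already present; 8 new (b, b, p, t, t, t, b, b)
  "pbpbbbtbpb" → prefix "p" already present; 9 new (b, p, b, b, b, t, b, p, b)
  "bbptppbtp" → prefix "b" already present; 8 new (b, p, t, p, p, b, t, p)
  "btbt" → prefix "btb" already present; 1 new (t)
Total nodes = 5 + 7 + 8 + 8 + 9 + 8 + 1 = 46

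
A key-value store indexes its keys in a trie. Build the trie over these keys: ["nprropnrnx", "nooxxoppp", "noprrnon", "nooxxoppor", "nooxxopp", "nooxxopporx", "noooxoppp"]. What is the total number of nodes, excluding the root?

33

Trace insertions, counting only characters that open a new branch:
  "nprropnrnx" → 10 new (n, p, r, r, o, p, n, r, n, x)
  "nooxxoppp" → prefix "n" already present; 8 new (o, o, x, x, o, p, p, p)
  "noprrnon" → prefix "no" already present; 6 new (p, r, r, n, o, n)
  "nooxxoppor" → prefix "nooxxopp" already present; 2 new (o, r)
  "nooxxopp" → prefix "nooxxopp" already present; 0 new (none)
  "nooxxopporx" → prefix "nooxxoppor" already present; 1 new (x)
  "noooxoppp" → prefix "noo" already present; 6 new (o, x, o, p, p, p)
Total nodes = 10 + 8 + 6 + 2 + 0 + 1 + 6 = 33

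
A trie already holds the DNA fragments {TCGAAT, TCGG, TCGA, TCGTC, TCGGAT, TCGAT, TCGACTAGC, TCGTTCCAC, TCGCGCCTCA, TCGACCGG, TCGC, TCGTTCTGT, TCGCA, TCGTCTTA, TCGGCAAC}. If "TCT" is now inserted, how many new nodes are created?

"TC" is already a path in the trie; the remaining "T" must be added.
New nodes needed: |"TCT"| − 2 = 3 − 2 = 1.

1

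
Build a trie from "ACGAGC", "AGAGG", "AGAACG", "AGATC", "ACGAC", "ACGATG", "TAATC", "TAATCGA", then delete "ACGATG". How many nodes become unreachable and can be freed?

Walk "ACGATG" from the leaf back toward the root, removing each node that no remaining word uses.
The suffix "TG" (2 nodes) is used only by "ACGATG"; the node for "ACGA" still has the child "G", so pruning stops there.
Nodes removed: 2

2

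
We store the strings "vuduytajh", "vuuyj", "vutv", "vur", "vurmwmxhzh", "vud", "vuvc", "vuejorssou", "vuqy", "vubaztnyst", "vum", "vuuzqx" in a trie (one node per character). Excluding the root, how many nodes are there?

46

For each word, the new-node count is its length minus the longest prefix already in the trie:
  "vuduytajh" → 9 new (v, u, d, u, y, t, a, j, h)
  "vuuyj" → prefix "vu" already present; 3 new (u, y, j)
  "vutv" → prefix "vu" already present; 2 new (t, v)
  "vur" → prefix "vu" already present; 1 new (r)
  "vurmwmxhzh" → prefix "vur" already present; 7 new (m, w, m, x, h, z, h)
  "vud" → prefix "vud" already present; 0 new (none)
  "vuvc" → prefix "vu" already present; 2 new (v, c)
  "vuejorssou" → prefix "vu" already present; 8 new (e, j, o, r, s, s, o, u)
  "vuqy" → prefix "vu" already present; 2 new (q, y)
  "vubaztnyst" → prefix "vu" already present; 8 new (b, a, z, t, n, y, s, t)
  "vum" → prefix "vu" already present; 1 new (m)
  "vuuzqx" → prefix "vuu" already present; 3 new (z, q, x)
Total nodes = 9 + 3 + 2 + 1 + 7 + 0 + 2 + 8 + 2 + 8 + 1 + 3 = 46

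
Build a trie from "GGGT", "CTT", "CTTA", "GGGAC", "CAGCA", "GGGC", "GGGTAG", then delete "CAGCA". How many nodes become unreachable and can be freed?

Walk "CAGCA" from the leaf back toward the root, removing each node that no remaining word uses.
The suffix "AGCA" (4 nodes) is used only by "CAGCA"; the node for "C" still has the child "T", so pruning stops there.
Nodes removed: 4

4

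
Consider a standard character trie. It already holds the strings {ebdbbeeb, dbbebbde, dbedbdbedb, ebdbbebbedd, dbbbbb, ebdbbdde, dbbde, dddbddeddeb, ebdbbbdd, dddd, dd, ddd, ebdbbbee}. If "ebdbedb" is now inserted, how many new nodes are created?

"ebdb" is already a path in the trie; the remaining "edb" must be added.
So 7 − 4 = 3 new nodes.

3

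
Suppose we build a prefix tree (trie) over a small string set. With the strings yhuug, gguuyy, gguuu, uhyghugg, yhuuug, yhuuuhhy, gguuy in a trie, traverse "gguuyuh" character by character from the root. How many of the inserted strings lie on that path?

1

Traverse "gguuyuh" character by character; count nodes along the way that are marked as word ends.
Prefixes of the query that are stored words: "gguuy"
Count: 1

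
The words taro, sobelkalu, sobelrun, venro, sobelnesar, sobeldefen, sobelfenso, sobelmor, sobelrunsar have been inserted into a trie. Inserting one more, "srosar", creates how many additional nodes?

The longest prefix of "srosar" already in the trie is "s" (length 1).
Each of the 5 remaining characters creates one node.

5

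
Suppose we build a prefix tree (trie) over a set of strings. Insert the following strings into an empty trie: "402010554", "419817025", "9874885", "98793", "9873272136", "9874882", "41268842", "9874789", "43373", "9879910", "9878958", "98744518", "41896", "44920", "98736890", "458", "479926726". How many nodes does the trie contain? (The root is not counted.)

For each word, the new-node count is its length minus the longest prefix already in the trie:
  "402010554" → 9 new (4, 0, 2, 0, 1, 0, 5, 5, 4)
  "419817025" → prefix "4" already present; 8 new (1, 9, 8, 1, 7, 0, 2, 5)
  "9874885" → 7 new (9, 8, 7, 4, 8, 8, 5)
  "98793" → prefix "987" already present; 2 new (9, 3)
  "9873272136" → prefix "987" already present; 7 new (3, 2, 7, 2, 1, 3, 6)
  "9874882" → prefix "987488" already present; 1 new (2)
  "41268842" → prefix "41" already present; 6 new (2, 6, 8, 8, 4, 2)
  "9874789" → prefix "9874" already present; 3 new (7, 8, 9)
  "43373" → prefix "4" already present; 4 new (3, 3, 7, 3)
  "9879910" → prefix "9879" already present; 3 new (9, 1, 0)
  "9878958" → prefix "987" already present; 4 new (8, 9, 5, 8)
  "98744518" → prefix "9874" already present; 4 new (4, 5, 1, 8)
  "41896" → prefix "41" already present; 3 new (8, 9, 6)
  "44920" → prefix "4" already present; 4 new (4, 9, 2, 0)
  "98736890" → prefix "9873" already present; 4 new (6, 8, 9, 0)
  "458" → prefix "4" already present; 2 new (5, 8)
  "479926726" → prefix "4" already present; 8 new (7, 9, 9, 2, 6, 7, 2, 6)
Total nodes = 9 + 8 + 7 + 2 + 7 + 1 + 6 + 3 + 4 + 3 + 4 + 4 + 3 + 4 + 4 + 2 + 8 = 79

79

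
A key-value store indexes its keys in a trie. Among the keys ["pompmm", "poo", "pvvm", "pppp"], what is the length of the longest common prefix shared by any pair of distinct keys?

Look for the deepest trie node that still has at least two words in its subtree.
"pompmm" and "poo" agree on "po" (2 characters) before diverging; nothing deeper is shared.
Longest shared-prefix length: 2

2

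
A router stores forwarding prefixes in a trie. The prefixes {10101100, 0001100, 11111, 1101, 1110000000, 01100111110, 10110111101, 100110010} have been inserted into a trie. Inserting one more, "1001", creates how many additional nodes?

0

"1001" is already a full path in the trie; only an end-marker is added.
No new nodes are needed: 0.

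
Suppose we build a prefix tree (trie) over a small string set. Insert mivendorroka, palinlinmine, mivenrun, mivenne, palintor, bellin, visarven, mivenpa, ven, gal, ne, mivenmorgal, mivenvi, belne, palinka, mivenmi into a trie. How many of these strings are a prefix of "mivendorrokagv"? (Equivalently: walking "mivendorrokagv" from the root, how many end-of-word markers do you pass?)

1

Walk "mivendorrokagv" from the root; an end-of-word marker is hit whenever a stored word is a prefix of "mivendorrokagv".
Prefixes of the query that are stored words: "mivendorroka"
Count: 1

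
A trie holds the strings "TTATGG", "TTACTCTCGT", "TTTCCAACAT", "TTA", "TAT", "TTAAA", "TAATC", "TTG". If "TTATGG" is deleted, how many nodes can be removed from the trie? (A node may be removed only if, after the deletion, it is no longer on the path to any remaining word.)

After clearing the end-marker at "TTATGG", prune upward until reaching a node still needed by another word.
The suffix "TGG" (3 nodes) is used only by "TTATGG"; the node for "TTA" still has the child "C", so pruning stops there.
Nodes removed: 3

3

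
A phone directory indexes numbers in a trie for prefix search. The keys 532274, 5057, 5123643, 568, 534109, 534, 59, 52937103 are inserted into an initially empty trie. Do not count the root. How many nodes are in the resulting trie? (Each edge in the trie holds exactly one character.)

29

For each word, the new-node count is its length minus the longest prefix already in the trie:
  "532274" → 6 new (5, 3, 2, 2, 7, 4)
  "5057" → prefix "5" already present; 3 new (0, 5, 7)
  "5123643" → prefix "5" already present; 6 new (1, 2, 3, 6, 4, 3)
  "568" → prefix "5" already present; 2 new (6, 8)
  "534109" → prefix "53" already present; 4 new (4, 1, 0, 9)
  "534" → prefix "534" already present; 0 new (none)
  "59" → prefix "5" already present; 1 new (9)
  "52937103" → prefix "5" already present; 7 new (2, 9, 3, 7, 1, 0, 3)
Total nodes = 6 + 3 + 6 + 2 + 4 + 0 + 1 + 7 = 29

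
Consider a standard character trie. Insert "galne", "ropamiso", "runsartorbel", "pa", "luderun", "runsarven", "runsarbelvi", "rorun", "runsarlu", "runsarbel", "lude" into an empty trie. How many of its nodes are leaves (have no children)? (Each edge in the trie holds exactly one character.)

9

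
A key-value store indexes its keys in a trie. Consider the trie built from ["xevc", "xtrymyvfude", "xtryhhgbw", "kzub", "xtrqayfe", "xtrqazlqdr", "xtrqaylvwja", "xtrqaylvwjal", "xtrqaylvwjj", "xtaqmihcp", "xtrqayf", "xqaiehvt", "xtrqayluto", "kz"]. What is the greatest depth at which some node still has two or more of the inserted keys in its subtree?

11

Look for the deepest trie node that still has at least two words in its subtree.
e.g. "xtrqaylvwja" and "xtrqaylvwjal" share the prefix "xtrqaylvwja" of length 11; no pair shares a longer one.
Longest shared-prefix length: 11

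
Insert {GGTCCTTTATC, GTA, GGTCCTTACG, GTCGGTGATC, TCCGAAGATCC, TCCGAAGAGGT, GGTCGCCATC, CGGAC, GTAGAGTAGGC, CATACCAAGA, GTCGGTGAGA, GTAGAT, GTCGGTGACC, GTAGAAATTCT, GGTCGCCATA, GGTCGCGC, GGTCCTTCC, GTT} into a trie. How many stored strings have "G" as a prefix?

14

Filter for entries beginning with "G":
Words under "G": GGTCCTTACG, GGTCCTTCC, GGTCCTTTATC, GGTCGCCATA, GGTCGCCATC, GGTCGCGC, GTA, GTAGAAATTCT, GTAGAGTAGGC, GTAGAT, GTCGGTGACC, GTCGGTGAGA, GTCGGTGATC, GTT
Count: 14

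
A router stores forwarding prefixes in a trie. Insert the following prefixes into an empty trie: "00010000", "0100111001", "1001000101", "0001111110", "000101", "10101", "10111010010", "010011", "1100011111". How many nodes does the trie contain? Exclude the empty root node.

For each word, the new-node count is its length minus the longest prefix already in the trie:
  "00010000" → 8 new (0, 0, 0, 1, 0, 0, 0, 0)
  "0100111001" → prefix "0" already present; 9 new (1, 0, 0, 1, 1, 1, 0, 0, 1)
  "1001000101" → 10 new (1, 0, 0, 1, 0, 0, 0, 1, 0, 1)
  "0001111110" → prefix "0001" already present; 6 new (1, 1, 1, 1, 1, 0)
  "000101" → prefix "00010" already present; 1 new (1)
  "10101" → prefix "10" already present; 3 new (1, 0, 1)
  "10111010010" → prefix "101" already present; 8 new (1, 1, 0, 1, 0, 0, 1, 0)
  "010011" → prefix "010011" already present; 0 new (none)
  "1100011111" → prefix "1" already present; 9 new (1, 0, 0, 0, 1, 1, 1, 1, 1)
Total nodes = 8 + 9 + 10 + 6 + 1 + 3 + 8 + 0 + 9 = 54

54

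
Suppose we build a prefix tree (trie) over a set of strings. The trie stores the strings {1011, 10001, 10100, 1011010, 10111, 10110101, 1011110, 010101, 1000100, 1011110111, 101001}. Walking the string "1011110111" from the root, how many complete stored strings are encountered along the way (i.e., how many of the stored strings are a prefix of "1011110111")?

4

Walk "1011110111" from the root; an end-of-word marker is hit whenever a stored word is a prefix of "1011110111".
Prefixes of the query that are stored words: "1011", "10111", "1011110", "1011110111"
Count: 4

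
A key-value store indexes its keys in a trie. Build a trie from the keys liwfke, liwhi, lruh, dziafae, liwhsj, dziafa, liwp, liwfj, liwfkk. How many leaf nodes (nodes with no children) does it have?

Leaves are exactly the stored words that no other stored word extends.
Those words: "dziafae", "liwfj", "liwfke", "liwfkk", "liwhi", "liwhsj", "liwp", "lruh"
Leaf count: 8

8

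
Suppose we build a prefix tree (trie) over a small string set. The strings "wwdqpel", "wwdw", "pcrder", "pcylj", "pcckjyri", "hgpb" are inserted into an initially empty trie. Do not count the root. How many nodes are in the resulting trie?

Trace insertions, counting only characters that open a new branch:
  "wwdqpel" → 7 new (w, w, d, q, p, e, l)
  "wwdw" → prefix "wwd" already present; 1 new (w)
  "pcrder" → 6 new (p, c, r, d, e, r)
  "pcylj" → prefix "pc" already present; 3 new (y, l, j)
  "pcckjyri" → prefix "pc" already present; 6 new (c, k, j, y, r, i)
  "hgpb" → 4 new (h, g, p, b)
Total nodes = 7 + 1 + 6 + 3 + 6 + 4 = 27

27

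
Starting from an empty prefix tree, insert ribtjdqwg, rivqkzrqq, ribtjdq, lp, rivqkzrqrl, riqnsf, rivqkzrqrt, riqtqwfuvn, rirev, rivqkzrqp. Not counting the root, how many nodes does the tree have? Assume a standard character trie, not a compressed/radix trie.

36

Count nodes per top-level branch (shared prefixes stored once):
  'l'-branch (lp): 2 nodes
  'r'-branch (ribtjdq, ribtjdqwg, riqnsf, riqtqwfuvn, rirev, rivqkzrqp, rivqkzrqq, rivqkzrqrl, rivqkzrqrt): 34 nodes
Sum: 36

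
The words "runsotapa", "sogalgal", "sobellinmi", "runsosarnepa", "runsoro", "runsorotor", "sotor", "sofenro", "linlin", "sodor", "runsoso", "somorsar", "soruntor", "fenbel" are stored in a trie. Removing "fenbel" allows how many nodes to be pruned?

6

After clearing the end-marker at "fenbel", prune upward until reaching a node still needed by another word.
No other word shares any prefix with "fenbel", so all 6 of its nodes go.
Nodes removed: 6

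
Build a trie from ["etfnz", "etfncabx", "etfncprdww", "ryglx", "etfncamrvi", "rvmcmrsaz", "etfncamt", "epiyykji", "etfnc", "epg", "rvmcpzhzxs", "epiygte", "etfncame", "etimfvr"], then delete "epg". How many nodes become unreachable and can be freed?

1

Walk "epg" from the leaf back toward the root, removing each node that no remaining word uses.
The suffix "g" (1 node) is used only by "epg"; the node for "ep" still has the child "i", so pruning stops there.
Nodes removed: 1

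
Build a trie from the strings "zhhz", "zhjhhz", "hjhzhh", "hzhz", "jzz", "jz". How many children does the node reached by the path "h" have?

2

The children of the "h" node are the distinct next characters among strings starting with "h".
Distinct next characters after "h": j, z.
That node has 2 child edges.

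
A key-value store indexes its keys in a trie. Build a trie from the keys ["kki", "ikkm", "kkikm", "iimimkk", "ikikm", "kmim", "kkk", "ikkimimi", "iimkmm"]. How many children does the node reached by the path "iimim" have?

1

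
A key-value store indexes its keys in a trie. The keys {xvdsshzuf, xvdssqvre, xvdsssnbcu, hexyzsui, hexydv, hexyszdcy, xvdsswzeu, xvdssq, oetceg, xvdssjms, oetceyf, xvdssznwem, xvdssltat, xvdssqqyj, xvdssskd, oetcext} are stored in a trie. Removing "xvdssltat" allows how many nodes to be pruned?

Walk "xvdssltat" from the leaf back toward the root, removing each node that no remaining word uses.
The suffix "ltat" (4 nodes) is used only by "xvdssltat"; the node for "xvdss" still has the child "h", so pruning stops there.
Nodes removed: 4

4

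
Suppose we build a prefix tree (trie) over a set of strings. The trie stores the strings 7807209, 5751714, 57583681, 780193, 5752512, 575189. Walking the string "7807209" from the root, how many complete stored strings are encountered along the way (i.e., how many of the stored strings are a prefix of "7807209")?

Walk "7807209" from the root; an end-of-word marker is hit whenever a stored word is a prefix of "7807209".
Prefixes of the query that are stored words: "7807209"
Count: 1

1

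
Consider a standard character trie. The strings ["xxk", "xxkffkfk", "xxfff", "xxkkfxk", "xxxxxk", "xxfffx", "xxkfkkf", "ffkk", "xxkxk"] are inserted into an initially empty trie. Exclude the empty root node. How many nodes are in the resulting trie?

29

For each word, the new-node count is its length minus the longest prefix already in the trie:
  "xxk" → 3 new (x, x, k)
  "xxkffkfk" → prefix "xxk" already present; 5 new (f, f, k, f, k)
  "xxfff" → prefix "xx" already present; 3 new (f, f, f)
  "xxkkfxk" → prefix "xxk" already present; 4 new (k, f, x, k)
  "xxxxxk" → prefix "xx" already present; 4 new (x, x, x, k)
  "xxfffx" → prefix "xxfff" already present; 1 new (x)
  "xxkfkkf" → prefix "xxkf" already present; 3 new (k, k, f)
  "ffkk" → 4 new (f, f, k, k)
  "xxkxk" → prefix "xxk" already present; 2 new (x, k)
Total nodes = 3 + 5 + 3 + 4 + 4 + 1 + 3 + 4 + 2 = 29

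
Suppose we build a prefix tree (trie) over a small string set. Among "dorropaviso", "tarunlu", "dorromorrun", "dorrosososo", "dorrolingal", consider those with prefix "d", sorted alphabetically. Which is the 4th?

Words with prefix "d", in lexicographic order: "dorrolingal", "dorromorrun", "dorropaviso", "dorrosososo"
Position 4: dorrosososo

dorrosososo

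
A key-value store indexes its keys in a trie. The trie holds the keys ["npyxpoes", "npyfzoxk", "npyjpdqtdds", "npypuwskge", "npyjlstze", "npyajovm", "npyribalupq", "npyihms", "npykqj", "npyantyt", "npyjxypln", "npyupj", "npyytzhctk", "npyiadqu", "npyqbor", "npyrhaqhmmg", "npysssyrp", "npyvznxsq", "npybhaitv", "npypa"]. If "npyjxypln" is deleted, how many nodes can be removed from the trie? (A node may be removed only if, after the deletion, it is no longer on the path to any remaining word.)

After clearing the end-marker at "npyjxypln", prune upward until reaching a node still needed by another word.
The suffix "xypln" (5 nodes) is used only by "npyjxypln"; the node for "npyj" still has the child "p", so pruning stops there.
Nodes removed: 5

5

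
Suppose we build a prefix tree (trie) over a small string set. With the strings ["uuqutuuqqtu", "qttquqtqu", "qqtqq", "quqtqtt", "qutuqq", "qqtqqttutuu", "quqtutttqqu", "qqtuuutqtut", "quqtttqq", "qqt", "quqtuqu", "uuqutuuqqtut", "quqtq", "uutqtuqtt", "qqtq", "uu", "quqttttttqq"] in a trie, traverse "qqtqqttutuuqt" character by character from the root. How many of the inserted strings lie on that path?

4

Check each prefix of "qqtqqttutuuqt" against the stored set — each match is an end-marker on the path.
Prefixes of the query that are stored words: "qqt", "qqtq", "qqtqq", "qqtqqttutuu"
Count: 4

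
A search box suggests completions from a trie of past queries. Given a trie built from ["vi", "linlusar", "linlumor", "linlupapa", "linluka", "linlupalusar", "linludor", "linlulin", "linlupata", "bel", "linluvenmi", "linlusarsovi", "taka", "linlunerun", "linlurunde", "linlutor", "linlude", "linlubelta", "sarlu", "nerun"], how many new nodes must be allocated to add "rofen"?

5

Nothing in the trie begins with "r"; the whole of "rofen" is new.
5 − 0 = 5 new nodes.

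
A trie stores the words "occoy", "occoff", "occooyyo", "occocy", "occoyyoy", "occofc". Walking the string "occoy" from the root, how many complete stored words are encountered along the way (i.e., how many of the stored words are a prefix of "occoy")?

Traverse "occoy" character by character; count nodes along the way that are marked as word ends.
Prefixes of the query that are stored words: "occoy"
Count: 1

1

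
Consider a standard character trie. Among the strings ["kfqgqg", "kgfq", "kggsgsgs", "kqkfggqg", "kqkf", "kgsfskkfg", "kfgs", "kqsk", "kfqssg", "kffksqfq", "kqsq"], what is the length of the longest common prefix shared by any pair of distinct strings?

4

Equivalently: take the maximum, over all pairs, of their longest common prefix length.
"kqkf" and "kqkfggqg" agree on "kqkf" (4 characters) before diverging; nothing deeper is shared.
Longest shared-prefix length: 4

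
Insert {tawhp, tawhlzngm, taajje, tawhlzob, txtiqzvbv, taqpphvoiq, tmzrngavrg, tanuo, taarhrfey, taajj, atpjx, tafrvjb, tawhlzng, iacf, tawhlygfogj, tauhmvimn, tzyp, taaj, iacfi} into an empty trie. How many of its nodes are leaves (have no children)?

Leaves are exactly the stored words that no other stored word extends.
Those words: "atpjx", "iacfi", "taajje", "taarhrfey", "tafrvjb", "tanuo", "taqpphvoiq", "tauhmvimn", "tawhlygfogj", "tawhlzngm", "tawhlzob", "tawhp", "tmzrngavrg", "txtiqzvbv", "tzyp"
Leaf count: 15

15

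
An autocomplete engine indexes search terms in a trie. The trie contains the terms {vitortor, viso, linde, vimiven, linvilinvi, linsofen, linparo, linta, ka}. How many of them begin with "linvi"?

1

Filter for entries beginning with "linvi":
Words under "linvi": linvilinvi
Count: 1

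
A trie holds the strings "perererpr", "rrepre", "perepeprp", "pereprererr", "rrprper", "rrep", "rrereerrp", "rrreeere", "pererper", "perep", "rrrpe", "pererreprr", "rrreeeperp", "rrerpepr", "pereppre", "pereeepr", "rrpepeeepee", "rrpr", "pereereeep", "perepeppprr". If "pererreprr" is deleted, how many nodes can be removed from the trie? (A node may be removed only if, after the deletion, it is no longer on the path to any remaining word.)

5

Walk "pererreprr" from the leaf back toward the root, removing each node that no remaining word uses.
The suffix "reprr" (5 nodes) is used only by "pererreprr"; the node for "perer" still has the child "e", so pruning stops there.
Nodes removed: 5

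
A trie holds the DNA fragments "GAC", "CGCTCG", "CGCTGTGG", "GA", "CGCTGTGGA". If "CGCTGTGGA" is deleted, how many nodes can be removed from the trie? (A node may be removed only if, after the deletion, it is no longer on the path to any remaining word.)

After clearing the end-marker at "CGCTGTGGA", prune upward until reaching a node still needed by another word.
The suffix "A" (1 node) is used only by "CGCTGTGGA"; "CGCTGTGG" is itself a stored word, so pruning stops there.
Nodes removed: 1

1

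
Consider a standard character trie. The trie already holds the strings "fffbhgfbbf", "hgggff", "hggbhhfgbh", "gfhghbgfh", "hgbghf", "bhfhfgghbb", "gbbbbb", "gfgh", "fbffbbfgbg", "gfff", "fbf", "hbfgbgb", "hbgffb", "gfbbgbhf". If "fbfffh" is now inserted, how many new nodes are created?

2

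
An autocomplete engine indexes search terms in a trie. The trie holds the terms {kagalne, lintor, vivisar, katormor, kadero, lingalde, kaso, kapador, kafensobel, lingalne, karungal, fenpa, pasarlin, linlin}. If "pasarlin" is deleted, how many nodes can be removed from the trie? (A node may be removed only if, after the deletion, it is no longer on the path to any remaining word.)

A node on "pasarlin"'s path can go only if nothing else ends at it or branches off below it.
No other word shares any prefix with "pasarlin", so all 8 of its nodes go.
Nodes removed: 8

8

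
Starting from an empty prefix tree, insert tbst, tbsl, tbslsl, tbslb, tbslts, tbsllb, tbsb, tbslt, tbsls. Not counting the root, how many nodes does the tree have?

13

For each word, the new-node count is its length minus the longest prefix already in the trie:
  "tbst" → 4 new (t, b, s, t)
  "tbsl" → prefix "tbs" already present; 1 new (l)
  "tbslsl" → prefix "tbsl" already present; 2 new (s, l)
  "tbslb" → prefix "tbsl" already present; 1 new (b)
  "tbslts" → prefix "tbsl" already present; 2 new (t, s)
  "tbsllb" → prefix "tbsl" already present; 2 new (l, b)
  "tbsb" → prefix "tbs" already present; 1 new (b)
  "tbslt" → prefix "tbslt" already present; 0 new (none)
  "tbsls" → prefix "tbsls" already present; 0 new (none)
Total nodes = 4 + 1 + 2 + 1 + 2 + 2 + 1 + 0 + 0 = 13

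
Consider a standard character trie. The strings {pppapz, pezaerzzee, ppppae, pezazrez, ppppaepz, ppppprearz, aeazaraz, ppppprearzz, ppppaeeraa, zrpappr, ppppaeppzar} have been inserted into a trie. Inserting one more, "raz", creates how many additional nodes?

3

"raz" shares no prefix with any stored word, so all 3 characters open new nodes.
3 − 0 = 3 new nodes.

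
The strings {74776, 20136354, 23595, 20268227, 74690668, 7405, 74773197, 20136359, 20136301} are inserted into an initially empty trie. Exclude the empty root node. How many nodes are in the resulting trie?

Count nodes per top-level branch (shared prefixes stored once):
  '2'-branch (20136301, 20136354, 20136359, 20268227, 23595): 21 nodes
  '7'-branch (7405, 74690668, 74773197, 74776): 17 nodes
Sum: 38

38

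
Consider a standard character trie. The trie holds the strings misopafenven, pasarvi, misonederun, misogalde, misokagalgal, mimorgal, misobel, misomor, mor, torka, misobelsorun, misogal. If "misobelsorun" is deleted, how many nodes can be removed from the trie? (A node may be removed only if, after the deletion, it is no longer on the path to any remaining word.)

5

Walk "misobelsorun" from the leaf back toward the root, removing each node that no remaining word uses.
The suffix "sorun" (5 nodes) is used only by "misobelsorun"; "misobel" is itself a stored word, so pruning stops there.
Nodes removed: 5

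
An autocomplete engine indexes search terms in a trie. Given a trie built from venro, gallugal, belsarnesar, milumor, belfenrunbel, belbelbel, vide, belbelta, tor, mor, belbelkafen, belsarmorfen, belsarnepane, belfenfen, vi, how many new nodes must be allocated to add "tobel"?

Walking "tobel" from the root, the first 2 characters ("to") follow existing edges; "b" is the first miss.
New nodes needed: |"tobel"| − 2 = 5 − 2 = 3.

3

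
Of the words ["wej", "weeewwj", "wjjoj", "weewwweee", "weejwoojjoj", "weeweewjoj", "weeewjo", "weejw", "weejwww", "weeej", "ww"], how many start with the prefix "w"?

11

Traverse to the node for "w", then collect every word in that subtree.
Words under "w": weeej, weeewjo, weeewwj, weejw, weejwoojjoj, weejwww, weeweewjoj, weewwweee, wej, wjjoj, ww
Count: 11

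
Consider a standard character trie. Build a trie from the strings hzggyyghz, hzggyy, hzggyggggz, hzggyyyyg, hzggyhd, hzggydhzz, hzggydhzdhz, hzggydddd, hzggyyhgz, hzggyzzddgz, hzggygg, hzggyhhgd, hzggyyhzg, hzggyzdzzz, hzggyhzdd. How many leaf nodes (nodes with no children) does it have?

A leaf is a node with no children — equivalently, the end of a word that is not a proper prefix of any other stored word.
Those words: "hzggydddd", "hzggydhzdhz", "hzggydhzz", "hzggyggggz", "hzggyhd", "hzggyhhgd", "hzggyhzdd", "hzggyyghz", "hzggyyhgz", "hzggyyhzg", "hzggyyyyg", "hzggyzdzzz", "hzggyzzddgz"
Leaf count: 13

13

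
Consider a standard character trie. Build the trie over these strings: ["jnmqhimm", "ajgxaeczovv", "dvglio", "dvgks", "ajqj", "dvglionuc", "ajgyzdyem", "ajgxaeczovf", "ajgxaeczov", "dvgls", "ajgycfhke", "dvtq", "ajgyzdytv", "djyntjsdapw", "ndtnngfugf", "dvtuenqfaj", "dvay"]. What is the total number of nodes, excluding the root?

Trace insertions, counting only characters that open a new branch:
  "jnmqhimm" → 8 new (j, n, m, q, h, i, m, m)
  "ajgxaeczovv" → 11 new (a, j, g, x, a, e, c, z, o, v, v)
  "dvglio" → 6 new (d, v, g, l, i, o)
  "dvgks" → prefix "dvg" already present; 2 new (k, s)
  "ajqj" → prefix "aj" already present; 2 new (q, j)
  "dvglionuc" → prefix "dvglio" already present; 3 new (n, u, c)
  "ajgyzdyem" → prefix "ajg" already present; 6 new (y, z, d, y, e, m)
  "ajgxaeczovf" → prefix "ajgxaeczov" already present; 1 new (f)
  "ajgxaeczov" → prefix "ajgxaeczov" already present; 0 new (none)
  "dvgls" → prefix "dvgl" already present; 1 new (s)
  "ajgycfhke" → prefix "ajgy" already present; 5 new (c, f, h, k, e)
  "dvtq" → prefix "dv" already present; 2 new (t, q)
  "ajgyzdytv" → prefix "ajgyzdy" already present; 2 new (t, v)
  "djyntjsdapw" → prefix "d" already present; 10 new (j, y, n, t, j, s, d, a, p, w)
  "ndtnngfugf" → 10 new (n, d, t, n, n, g, f, u, g, f)
  "dvtuenqfaj" → prefix "dvt" already present; 7 new (u, e, n, q, f, a, j)
  "dvay" → prefix "dv" already present; 2 new (a, y)
Total nodes = 8 + 11 + 6 + 2 + 2 + 3 + 6 + 1 + 0 + 1 + 5 + 2 + 2 + 10 + 10 + 7 + 2 = 78

78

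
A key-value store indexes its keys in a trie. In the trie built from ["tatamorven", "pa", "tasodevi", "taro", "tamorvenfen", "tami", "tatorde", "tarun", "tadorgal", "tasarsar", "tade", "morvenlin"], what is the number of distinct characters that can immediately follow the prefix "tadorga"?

The children of the "tadorga" node are the distinct next characters among strings starting with "tadorga".
Distinct next characters after "tadorga": l.
That node has 1 child edge.

1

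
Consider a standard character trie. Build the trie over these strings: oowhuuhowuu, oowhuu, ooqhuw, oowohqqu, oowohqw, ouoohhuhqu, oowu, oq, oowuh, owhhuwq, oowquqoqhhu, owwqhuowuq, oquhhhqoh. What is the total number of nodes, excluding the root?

For each word, the new-node count is its length minus the longest prefix already in the trie:
  "oowhuuhowuu" → 11 new (o, o, w, h, u, u, h, o, w, u, u)
  "oowhuu" → prefix "oowhuu" already present; 0 new (none)
  "ooqhuw" → prefix "oo" already present; 4 new (q, h, u, w)
  "oowohqqu" → prefix "oow" already present; 5 new (o, h, q, q, u)
  "oowohqw" → prefix "oowohq" already present; 1 new (w)
  "ouoohhuhqu" → prefix "o" already present; 9 new (u, o, o, h, h, u, h, q, u)
  "oowu" → prefix "oow" already present; 1 new (u)
  "oq" → prefix "o" already present; 1 new (q)
  "oowuh" → prefix "oowu" already present; 1 new (h)
  "owhhuwq" → prefix "o" already present; 6 new (w, h, h, u, w, q)
  "oowquqoqhhu" → prefix "oow" already present; 8 new (q, u, q, o, q, h, h, u)
  "owwqhuowuq" → prefix "ow" already present; 8 new (w, q, h, u, o, w, u, q)
  "oquhhhqoh" → prefix "oq" already present; 7 new (u, h, h, h, q, o, h)
Total nodes = 11 + 0 + 4 + 5 + 1 + 9 + 1 + 1 + 1 + 6 + 8 + 8 + 7 = 62

62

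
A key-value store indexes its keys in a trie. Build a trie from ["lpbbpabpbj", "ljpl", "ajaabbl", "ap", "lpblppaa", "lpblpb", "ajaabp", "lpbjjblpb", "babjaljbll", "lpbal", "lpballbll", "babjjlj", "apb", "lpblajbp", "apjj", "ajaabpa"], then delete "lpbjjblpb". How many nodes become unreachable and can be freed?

A node on "lpbjjblpb"'s path can go only if nothing else ends at it or branches off below it.
The suffix "jjblpb" (6 nodes) is used only by "lpbjjblpb"; the node for "lpb" still has the child "b", so pruning stops there.
Nodes removed: 6

6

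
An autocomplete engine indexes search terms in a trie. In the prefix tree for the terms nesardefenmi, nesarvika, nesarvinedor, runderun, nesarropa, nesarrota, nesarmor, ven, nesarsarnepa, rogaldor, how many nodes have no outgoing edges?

10

A leaf is a node with no children — equivalently, the end of a word that is not a proper prefix of any other stored word.
Those words: "nesardefenmi", "nesarmor", "nesarropa", "nesarrota", "nesarsarnepa", "nesarvika", "nesarvinedor", "rogaldor", "runderun", "ven"
Leaf count: 10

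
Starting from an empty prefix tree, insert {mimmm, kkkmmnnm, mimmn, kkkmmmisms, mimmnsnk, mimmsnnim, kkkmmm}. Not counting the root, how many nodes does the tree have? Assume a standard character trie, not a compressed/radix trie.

Trie structure (* marks end of a word):
(root)
├─ k
│  └─ k
│     └─ k
│        └─ m
│           └─ m
│              ├─ m *
│              │  └─ i
│              │     └─ s
│              │        └─ m
│              │           └─ s *
│              └─ n
│                 └─ n
│                    └─ m *
└─ m
   └─ i
      └─ m
         └─ m
            ├─ m *
            ├─ n *
            │  └─ s
            │     └─ n
            │        └─ k *
            └─ s
               └─ n
                  └─ n
                     └─ i
                        └─ m *
Counting every labelled node above: 27.

27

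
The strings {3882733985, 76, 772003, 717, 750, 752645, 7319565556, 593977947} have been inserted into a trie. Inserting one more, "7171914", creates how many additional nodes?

4

The longest prefix of "7171914" already in the trie is "717" (length 3).
New nodes needed: |"7171914"| − 3 = 7 − 3 = 4.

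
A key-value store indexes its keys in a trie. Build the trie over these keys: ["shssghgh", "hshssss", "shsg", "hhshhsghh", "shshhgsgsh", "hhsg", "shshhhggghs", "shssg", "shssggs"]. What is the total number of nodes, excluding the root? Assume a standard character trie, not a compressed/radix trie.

For each word, the new-node count is its length minus the longest prefix already in the trie:
  "shssghgh" → 8 new (s, h, s, s, g, h, g, h)
  "hshssss" → 7 new (h, s, h, s, s, s, s)
  "shsg" → prefix "shs" already present; 1 new (g)
  "hhshhsghh" → prefix "h" already present; 8 new (h, s, h, h, s, g, h, h)
  "shshhgsgsh" → prefix "shs" already present; 7 new (h, h, g, s, g, s, h)
  "hhsg" → prefix "hhs" already present; 1 new (g)
  "shshhhggghs" → prefix "shshh" already present; 6 new (h, g, g, g, h, s)
  "shssg" → prefix "shssg" already present; 0 new (none)
  "shssggs" → prefix "shssg" already present; 2 new (g, s)
Total nodes = 8 + 7 + 1 + 8 + 7 + 1 + 6 + 0 + 2 = 40

40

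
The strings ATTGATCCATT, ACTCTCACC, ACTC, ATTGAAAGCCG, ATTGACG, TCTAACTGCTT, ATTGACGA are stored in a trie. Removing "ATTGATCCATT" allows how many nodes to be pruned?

6

A node on "ATTGATCCATT"'s path can go only if nothing else ends at it or branches off below it.
The suffix "TCCATT" (6 nodes) is used only by "ATTGATCCATT"; the node for "ATTGA" still has the child "A", so pruning stops there.
Nodes removed: 6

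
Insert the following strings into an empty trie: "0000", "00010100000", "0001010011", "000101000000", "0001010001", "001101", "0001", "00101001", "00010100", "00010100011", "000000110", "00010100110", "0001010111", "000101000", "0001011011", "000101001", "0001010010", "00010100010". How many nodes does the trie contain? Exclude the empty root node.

For each word, the new-node count is its length minus the longest prefix already in the trie:
  "0000" → 4 new (0, 0, 0, 0)
  "00010100000" → prefix "000" already present; 8 new (1, 0, 1, 0, 0, 0, 0, 0)
  "0001010011" → prefix "00010100" already present; 2 new (1, 1)
  "000101000000" → prefix "00010100000" already present; 1 new (0)
  "0001010001" → prefix "000101000" already present; 1 new (1)
  "001101" → prefix "00" already present; 4 new (1, 1, 0, 1)
  "0001" → prefix "0001" already present; 0 new (none)
  "00101001" → prefix "001" already present; 5 new (0, 1, 0, 0, 1)
  "00010100" → prefix "00010100" already present; 0 new (none)
  "00010100011" → prefix "0001010001" already present; 1 new (1)
  "000000110" → prefix "0000" already present; 5 new (0, 0, 1, 1, 0)
  "00010100110" → prefix "0001010011" already present; 1 new (0)
  "0001010111" → prefix "0001010" already present; 3 new (1, 1, 1)
  "000101000" → prefix "000101000" already present; 0 new (none)
  "0001011011" → prefix "000101" already present; 4 new (1, 0, 1, 1)
  "000101001" → prefix "000101001" already present; 0 new (none)
  "0001010010" → prefix "000101001" already present; 1 new (0)
  "00010100010" → prefix "0001010001" already present; 1 new (0)
Total nodes = 4 + 8 + 2 + 1 + 1 + 4 + 0 + 5 + 0 + 1 + 5 + 1 + 3 + 0 + 4 + 0 + 1 + 1 = 41

41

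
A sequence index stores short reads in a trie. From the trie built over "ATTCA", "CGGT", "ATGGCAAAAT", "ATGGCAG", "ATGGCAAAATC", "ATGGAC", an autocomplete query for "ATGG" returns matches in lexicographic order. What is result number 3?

ATGGCAAAATC

DFS of the "ATGG" subtree visits, in order: "ATGGAC", "ATGGCAAAAT", "ATGGCAAAATC", "ATGGCAG"
Position 3: ATGGCAAAATC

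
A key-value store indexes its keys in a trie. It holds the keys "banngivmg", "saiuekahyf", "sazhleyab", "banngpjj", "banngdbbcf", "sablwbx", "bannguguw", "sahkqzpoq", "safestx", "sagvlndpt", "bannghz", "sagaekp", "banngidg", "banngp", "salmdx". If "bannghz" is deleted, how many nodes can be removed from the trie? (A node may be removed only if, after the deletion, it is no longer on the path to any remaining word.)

2

Walk "bannghz" from the leaf back toward the root, removing each node that no remaining word uses.
The suffix "hz" (2 nodes) is used only by "bannghz"; the node for "banng" still has the child "i", so pruning stops there.
Nodes removed: 2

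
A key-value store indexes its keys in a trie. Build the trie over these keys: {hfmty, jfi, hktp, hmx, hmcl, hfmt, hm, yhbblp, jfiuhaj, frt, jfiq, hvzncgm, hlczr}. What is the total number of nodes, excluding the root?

39

Count nodes per top-level branch (shared prefixes stored once):
  'f'-branch (frt): 3 nodes
  'h'-branch (hfmt, hfmty, hktp, hlczr, hm, hmcl, hmx, hvzncgm): 22 nodes
  'j'-branch (jfi, jfiq, jfiuhaj): 8 nodes
  'y'-branch (yhbblp): 6 nodes
Sum: 39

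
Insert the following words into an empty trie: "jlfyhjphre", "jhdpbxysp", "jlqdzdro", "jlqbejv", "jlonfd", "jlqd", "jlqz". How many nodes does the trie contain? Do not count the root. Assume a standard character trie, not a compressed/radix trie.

33

For each word, the new-node count is its length minus the longest prefix already in the trie:
  "jlfyhjphre" → 10 new (j, l, f, y, h, j, p, h, r, e)
  "jhdpbxysp" → prefix "j" already present; 8 new (h, d, p, b, x, y, s, p)
  "jlqdzdro" → prefix "jl" already present; 6 new (q, d, z, d, r, o)
  "jlqbejv" → prefix "jlq" already present; 4 new (b, e, j, v)
  "jlonfd" → prefix "jl" already present; 4 new (o, n, f, d)
  "jlqd" → prefix "jlqd" already present; 0 new (none)
  "jlqz" → prefix "jlq" already present; 1 new (z)
Total nodes = 10 + 8 + 6 + 4 + 4 + 0 + 1 = 33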